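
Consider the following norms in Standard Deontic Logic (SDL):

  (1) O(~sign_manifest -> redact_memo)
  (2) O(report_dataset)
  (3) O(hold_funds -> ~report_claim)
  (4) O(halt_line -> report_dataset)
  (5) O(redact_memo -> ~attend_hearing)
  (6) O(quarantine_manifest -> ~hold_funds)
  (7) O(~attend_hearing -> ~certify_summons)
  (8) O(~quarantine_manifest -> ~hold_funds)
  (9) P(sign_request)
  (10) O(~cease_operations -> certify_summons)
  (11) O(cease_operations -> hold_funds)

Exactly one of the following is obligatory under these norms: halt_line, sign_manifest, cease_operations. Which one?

Premises 6 and 8 cover both cases: O(quarantine_manifest -> ~hold_funds) and O(~quarantine_manifest -> ~hold_funds). Since quarantine_manifest ∨ ~quarantine_manifest is a tautology, O(~hold_funds) follows.
The contrapositive of premise 11 (O(cease_operations -> hold_funds)) is O(~hold_funds -> ~cease_operations), and O(~hold_funds) is already established, so O(~cease_operations).
Applying K to premise 10 (O(~cease_operations -> certify_summons)) and O(~cease_operations) yields O(certify_summons).
The contrapositive of premise 7 (O(~attend_hearing -> ~certify_summons)) is O(certify_summons -> attend_hearing), and O(certify_summons) is already established, so O(attend_hearing).
The contrapositive of premise 5 (O(redact_memo -> ~attend_hearing)) is O(attend_hearing -> ~redact_memo), and O(attend_hearing) is already established, so O(~redact_memo).
The contrapositive of premise 1 (O(~sign_manifest -> redact_memo)) is O(~redact_memo -> sign_manifest), and O(~redact_memo) is already established, so O(sign_manifest).
So O(sign_manifest) holds — sign_manifest is obligatory. None of the other listed options is made obligatory by any chain of premises.

sign_manifest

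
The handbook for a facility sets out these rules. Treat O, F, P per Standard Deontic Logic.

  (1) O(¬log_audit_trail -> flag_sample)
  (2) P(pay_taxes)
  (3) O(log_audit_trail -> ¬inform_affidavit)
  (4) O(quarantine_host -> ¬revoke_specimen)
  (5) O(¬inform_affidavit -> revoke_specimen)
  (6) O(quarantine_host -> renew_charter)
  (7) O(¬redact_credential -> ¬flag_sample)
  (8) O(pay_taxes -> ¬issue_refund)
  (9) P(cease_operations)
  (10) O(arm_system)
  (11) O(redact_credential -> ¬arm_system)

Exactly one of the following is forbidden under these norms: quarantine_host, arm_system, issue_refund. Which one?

Premise 10 gives O(arm_system).
The contrapositive of premise 11 (O(redact_credential -> ¬arm_system)) is O(arm_system -> ¬redact_credential), and O(arm_system) is already established, so O(¬redact_credential).
With premise 7, O(¬redact_credential -> ¬flag_sample), the K-axiom yields O(¬flag_sample).
Premise 1, O(¬log_audit_trail -> flag_sample), contraposes to O(¬flag_sample -> log_audit_trail); with O(¬flag_sample) we get O(log_audit_trail).
Applying K to premise 3 (O(log_audit_trail -> ¬inform_affidavit)) and O(log_audit_trail) yields O(¬inform_affidavit).
Applying K to premise 5 (O(¬inform_affidavit -> revoke_specimen)) and O(¬inform_affidavit) yields O(revoke_specimen).
The contrapositive of premise 4 (O(quarantine_host -> ¬revoke_specimen)) is O(revoke_specimen -> ¬quarantine_host), and O(revoke_specimen) is already established, so O(¬quarantine_host).
So O(¬quarantine_host) holds, i.e. quarantine_host is forbidden. None of the other listed options is forbidden under the premises.

quarantine_host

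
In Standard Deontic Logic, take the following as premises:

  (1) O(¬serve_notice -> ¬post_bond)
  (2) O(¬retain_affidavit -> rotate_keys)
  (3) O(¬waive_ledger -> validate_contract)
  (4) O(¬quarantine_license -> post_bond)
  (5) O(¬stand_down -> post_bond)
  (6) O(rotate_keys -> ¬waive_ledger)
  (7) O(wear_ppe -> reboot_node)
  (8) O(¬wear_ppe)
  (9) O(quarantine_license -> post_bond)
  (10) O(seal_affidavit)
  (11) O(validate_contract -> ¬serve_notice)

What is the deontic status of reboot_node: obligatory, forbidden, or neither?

Neither

Premise 7 is O(wear_ppe -> reboot_node), but O(wear_ppe) is not derivable from the premises, so it does not yield O(reboot_node).
No premise or chain of K-axiom applications forces O(reboot_node), and none forces O(¬reboot_node). So reboot_node is neither obligatory nor forbidden under these norms.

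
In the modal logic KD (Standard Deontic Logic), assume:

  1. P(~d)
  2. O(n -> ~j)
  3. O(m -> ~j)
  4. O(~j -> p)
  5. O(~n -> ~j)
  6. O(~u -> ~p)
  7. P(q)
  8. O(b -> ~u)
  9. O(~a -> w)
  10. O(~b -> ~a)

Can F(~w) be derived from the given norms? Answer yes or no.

Premises 2 and 5 cover both cases: O(n -> ~j) and O(~n -> ~j). Since n ∨ ~n is a tautology, O(~j) follows.
Applying K to premise 4 (O(~j -> p)) and O(~j) yields O(p).
Premise 6, O(~u -> ~p), contraposes to O(p -> u); with O(p) we get O(u).
The contrapositive of premise 8 (O(b -> ~u)) is O(u -> ~b), and O(u) is already established, so O(~b).
From O(~b) and premise 10, O(~b -> ~a), we obtain O(~a).
With premise 9, O(~a -> w), the K-axiom yields O(w).
Premises 1, 3, 7 do not contribute to this derivation.
So O(w) holds, i.e. F(~w). The claim follows.

Yes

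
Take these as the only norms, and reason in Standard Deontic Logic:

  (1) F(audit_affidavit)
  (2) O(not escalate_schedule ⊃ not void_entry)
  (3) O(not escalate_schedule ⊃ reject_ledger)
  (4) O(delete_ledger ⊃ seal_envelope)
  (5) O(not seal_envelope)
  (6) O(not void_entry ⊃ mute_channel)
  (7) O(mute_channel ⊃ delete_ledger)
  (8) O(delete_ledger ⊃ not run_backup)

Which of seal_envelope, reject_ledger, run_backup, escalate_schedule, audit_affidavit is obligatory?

Premise 5 states O(not seal_envelope) outright.
Premise 4 is O(delete_ledger ⊃ seal_envelope); contrapositively O(not seal_envelope ⊃ not delete_ledger). Since O(not seal_envelope) holds, K gives O(not delete_ledger).
Premise 7, O(mute_channel ⊃ delete_ledger), contraposes to O(not delete_ledger ⊃ not mute_channel); with O(not delete_ledger) we get O(not mute_channel).
The contrapositive of premise 6 (O(not void_entry ⊃ mute_channel)) is O(not mute_channel ⊃ void_entry), and O(not mute_channel) is already established, so O(void_entry).
The contrapositive of premise 2 (O(not escalate_schedule ⊃ not void_entry)) is O(void_entry ⊃ escalate_schedule), and O(void_entry) is already established, so O(escalate_schedule).
So O(escalate_schedule) holds — escalate_schedule is obligatory. None of the other listed options is made obligatory by any chain of premises.

escalate_schedule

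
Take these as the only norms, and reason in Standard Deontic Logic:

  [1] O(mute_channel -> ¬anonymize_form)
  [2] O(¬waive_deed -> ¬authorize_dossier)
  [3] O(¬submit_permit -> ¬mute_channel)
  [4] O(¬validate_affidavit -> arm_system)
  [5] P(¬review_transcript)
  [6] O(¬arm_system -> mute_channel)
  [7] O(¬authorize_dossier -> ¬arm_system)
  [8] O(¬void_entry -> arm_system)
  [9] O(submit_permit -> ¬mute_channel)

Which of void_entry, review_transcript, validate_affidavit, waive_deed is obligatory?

waive_deed

Premises 3 and 9 cover both cases: O(¬submit_permit -> ¬mute_channel) and O(submit_permit -> ¬mute_channel). Since ¬submit_permit ∨ submit_permit is a tautology, O(¬mute_channel) follows.
The contrapositive of premise 6 (O(¬arm_system -> mute_channel)) is O(¬mute_channel -> arm_system), and O(¬mute_channel) is already established, so O(arm_system).
Premise 7 is O(¬authorize_dossier -> ¬arm_system); contrapositively O(arm_system -> authorize_dossier). Since O(arm_system) holds, K gives O(authorize_dossier).
Premise 2 is O(¬waive_deed -> ¬authorize_dossier); contrapositively O(authorize_dossier -> waive_deed). Since O(authorize_dossier) holds, K gives O(waive_deed).
So O(waive_deed) holds — waive_deed is obligatory. None of the other listed options is made obligatory by any chain of premises.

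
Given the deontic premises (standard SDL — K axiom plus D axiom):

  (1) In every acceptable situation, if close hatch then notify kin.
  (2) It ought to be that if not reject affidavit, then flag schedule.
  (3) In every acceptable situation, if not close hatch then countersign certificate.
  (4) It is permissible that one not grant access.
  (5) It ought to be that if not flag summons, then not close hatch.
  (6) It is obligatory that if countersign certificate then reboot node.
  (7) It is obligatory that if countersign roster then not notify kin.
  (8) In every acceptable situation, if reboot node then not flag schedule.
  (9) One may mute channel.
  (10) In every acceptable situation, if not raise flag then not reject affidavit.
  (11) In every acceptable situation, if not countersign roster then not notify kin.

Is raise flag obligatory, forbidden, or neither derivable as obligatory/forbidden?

By case analysis on countersign_roster: premise 7 gives O(countersign_roster → ¬notify_kin) and premise 11 gives O(¬countersign_roster → ¬notify_kin), so O(¬notify_kin) either way.
The contrapositive of premise 1 (O(close_hatch → notify_kin)) is O(¬notify_kin → ¬close_hatch), and O(¬notify_kin) is already established, so O(¬close_hatch).
Premise 3 is O(¬close_hatch → countersign_certificate); since O(¬close_hatch), deontic closure gives O(countersign_certificate).
Premise 6 is O(countersign_certificate → reboot_node); since O(countersign_certificate), deontic closure gives O(reboot_node).
With premise 8, O(reboot_node → ¬flag_schedule), the K-axiom yields O(¬flag_schedule).
Premise 2, O(¬reject_affidavit → flag_schedule), contraposes to O(¬flag_schedule → reject_affidavit); with O(¬flag_schedule) we get O(reject_affidavit).
The contrapositive of premise 10 (O(¬raise_flag → ¬reject_affidavit)) is O(reject_affidavit → raise_flag), and O(reject_affidavit) is already established, so O(raise_flag).
Premises 4, 5, 9 do not contribute to this derivation.
Hence raise_flag is obligatory.

Obligatory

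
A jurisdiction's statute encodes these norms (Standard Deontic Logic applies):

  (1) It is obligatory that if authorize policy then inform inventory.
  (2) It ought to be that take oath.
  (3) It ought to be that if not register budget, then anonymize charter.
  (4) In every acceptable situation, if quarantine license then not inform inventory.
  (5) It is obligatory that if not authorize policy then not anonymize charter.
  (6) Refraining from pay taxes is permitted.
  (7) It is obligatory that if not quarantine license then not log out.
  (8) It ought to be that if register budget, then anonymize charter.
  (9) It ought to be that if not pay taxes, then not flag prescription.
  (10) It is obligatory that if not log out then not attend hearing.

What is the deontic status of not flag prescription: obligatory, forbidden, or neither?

Neither

Premise 9 is O(¬pay_taxes → ¬flag_prescription), but O(¬pay_taxes) is not derivable from the premises (the permission P(¬pay_taxes) asserts only ¬O(pay_taxes), not O(¬pay_taxes)), so it does not yield O(¬flag_prescription).
No premise or chain of K-axiom applications forces O(¬flag_prescription), and none forces O(flag_prescription). So ¬flag_prescription is neither obligatory nor forbidden under these norms.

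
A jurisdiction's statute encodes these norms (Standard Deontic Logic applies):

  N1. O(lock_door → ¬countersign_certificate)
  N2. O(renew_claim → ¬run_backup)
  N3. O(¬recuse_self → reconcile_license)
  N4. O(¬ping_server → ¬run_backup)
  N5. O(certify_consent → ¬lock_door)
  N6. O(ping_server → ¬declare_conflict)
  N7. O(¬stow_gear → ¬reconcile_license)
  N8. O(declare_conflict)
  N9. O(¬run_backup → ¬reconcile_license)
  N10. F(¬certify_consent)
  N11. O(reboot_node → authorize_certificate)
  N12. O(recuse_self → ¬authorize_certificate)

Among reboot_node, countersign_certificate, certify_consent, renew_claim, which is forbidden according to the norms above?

reboot_node

From premise 8 we have O(declare_conflict).
Premise 6 is O(ping_server → ¬declare_conflict); contrapositively O(declare_conflict → ¬ping_server). Since O(declare_conflict) holds, K gives O(¬ping_server).
From O(¬ping_server) and premise 4, O(¬ping_server → ¬run_backup), we obtain O(¬run_backup).
Applying K to premise 9 (O(¬run_backup → ¬reconcile_license)) and O(¬run_backup) yields O(¬reconcile_license).
Premise 3 is O(¬recuse_self → reconcile_license); contrapositively O(¬reconcile_license → recuse_self). Since O(¬reconcile_license) holds, K gives O(recuse_self).
With premise 12, O(recuse_self → ¬authorize_certificate), the K-axiom yields O(¬authorize_certificate).
Premise 11, O(reboot_node → authorize_certificate), contraposes to O(¬authorize_certificate → ¬reboot_node); with O(¬authorize_certificate) we get O(¬reboot_node).
So O(¬reboot_node) holds, i.e. reboot_node is forbidden. None of the other listed options is forbidden under the premises.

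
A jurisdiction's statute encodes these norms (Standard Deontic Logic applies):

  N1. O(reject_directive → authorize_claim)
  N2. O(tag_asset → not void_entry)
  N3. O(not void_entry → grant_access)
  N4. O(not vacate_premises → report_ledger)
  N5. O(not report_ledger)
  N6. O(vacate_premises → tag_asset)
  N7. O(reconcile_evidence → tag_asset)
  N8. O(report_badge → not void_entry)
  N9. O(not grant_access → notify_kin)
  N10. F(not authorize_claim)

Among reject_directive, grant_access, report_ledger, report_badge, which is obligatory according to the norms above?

grant_access

Premise 5 states O(not report_ledger) outright.
Premise 4 is O(not vacate_premises → report_ledger); contrapositively O(not report_ledger → vacate_premises). Since O(not report_ledger) holds, K gives O(vacate_premises).
From O(vacate_premises) and premise 6, O(vacate_premises → tag_asset), we obtain O(tag_asset).
With premise 2, O(tag_asset → not void_entry), the K-axiom yields O(not void_entry).
From O(not void_entry) and premise 3, O(not void_entry → grant_access), we obtain O(grant_access).
So O(grant_access) holds — grant_access is obligatory. None of the other listed options is made obligatory by any chain of premises.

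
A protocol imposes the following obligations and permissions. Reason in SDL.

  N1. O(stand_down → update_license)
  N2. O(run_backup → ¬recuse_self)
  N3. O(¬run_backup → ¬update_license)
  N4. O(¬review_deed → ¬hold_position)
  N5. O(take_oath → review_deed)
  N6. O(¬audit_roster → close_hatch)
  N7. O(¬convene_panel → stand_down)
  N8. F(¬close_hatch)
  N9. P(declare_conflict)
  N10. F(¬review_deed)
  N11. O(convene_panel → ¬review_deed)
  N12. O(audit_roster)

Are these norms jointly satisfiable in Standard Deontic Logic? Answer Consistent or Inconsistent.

Premise 6 is O(¬audit_roster → close_hatch); even if O(close_hatch) held, inferring O(¬audit_roster) would be affirming the consequent — invalid.
So O(¬audit_roster) is not derivable, and the apparent clash with O(audit_roster) does not arise.
A world satisfying every obligation exists (e.g. audit_roster=true, close_hatch=true, convene_panel=false, declare_conflict=false, hold_position=false, recuse_self=false, review_deed=true, run_backup=true, stand_down=true, take_oath=false, update_license=true); no atom is both obligatory and forbidden, so the set is consistent.

Consistent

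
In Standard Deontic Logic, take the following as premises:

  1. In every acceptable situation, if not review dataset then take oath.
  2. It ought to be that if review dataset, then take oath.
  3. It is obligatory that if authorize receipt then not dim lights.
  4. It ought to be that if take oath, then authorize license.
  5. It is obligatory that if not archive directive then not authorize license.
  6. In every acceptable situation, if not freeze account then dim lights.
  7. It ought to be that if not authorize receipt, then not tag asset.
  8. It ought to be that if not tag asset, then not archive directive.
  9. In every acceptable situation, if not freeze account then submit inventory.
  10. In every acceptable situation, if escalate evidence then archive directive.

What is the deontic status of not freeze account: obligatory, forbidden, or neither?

Premises 2 and 1 are O(review_dataset → take_oath) and O(¬review_dataset → take_oath); every ideal world satisfies review_dataset or ¬review_dataset, so in either case take_oath holds — hence O(take_oath).
Premise 4 is O(take_oath → authorize_license); since O(take_oath), deontic closure gives O(authorize_license).
Premise 5 is O(¬archive_directive → ¬authorize_license); contrapositively O(authorize_license → archive_directive). Since O(authorize_license) holds, K gives O(archive_directive).
Premise 8, O(¬tag_asset → ¬archive_directive), contraposes to O(archive_directive → tag_asset); with O(archive_directive) we get O(tag_asset).
Premise 7 is O(¬authorize_receipt → ¬tag_asset); contrapositively O(tag_asset → authorize_receipt). Since O(tag_asset) holds, K gives O(authorize_receipt).
From O(authorize_receipt) and premise 3, O(authorize_receipt → ¬dim_lights), we obtain O(¬dim_lights).
Premise 6, O(¬freeze_account → dim_lights), contraposes to O(¬dim_lights → freeze_account); with O(¬dim_lights) we get O(freeze_account).
Premises 9, 10 do not contribute to this derivation.
Thus O(freeze_account), which is F(¬freeze_account): ¬freeze_account is forbidden.

Forbidden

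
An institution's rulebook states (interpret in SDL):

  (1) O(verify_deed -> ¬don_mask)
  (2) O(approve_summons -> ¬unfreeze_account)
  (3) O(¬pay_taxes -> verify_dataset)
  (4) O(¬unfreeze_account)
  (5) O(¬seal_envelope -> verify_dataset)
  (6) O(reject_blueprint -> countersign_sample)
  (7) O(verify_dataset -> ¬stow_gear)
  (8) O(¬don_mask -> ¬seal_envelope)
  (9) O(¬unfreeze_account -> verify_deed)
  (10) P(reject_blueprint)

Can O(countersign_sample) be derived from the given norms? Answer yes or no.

Premise 6 is O(reject_blueprint -> countersign_sample), but O(reject_blueprint) is not derivable from the premises (the permission P(reject_blueprint) asserts only ¬O(¬reject_blueprint), not O(reject_blueprint)), so it does not yield O(countersign_sample).
No other premise forces O(countersign_sample). An ideal world satisfying every premise can still have countersign_sample false, so O(countersign_sample) is not derivable.

No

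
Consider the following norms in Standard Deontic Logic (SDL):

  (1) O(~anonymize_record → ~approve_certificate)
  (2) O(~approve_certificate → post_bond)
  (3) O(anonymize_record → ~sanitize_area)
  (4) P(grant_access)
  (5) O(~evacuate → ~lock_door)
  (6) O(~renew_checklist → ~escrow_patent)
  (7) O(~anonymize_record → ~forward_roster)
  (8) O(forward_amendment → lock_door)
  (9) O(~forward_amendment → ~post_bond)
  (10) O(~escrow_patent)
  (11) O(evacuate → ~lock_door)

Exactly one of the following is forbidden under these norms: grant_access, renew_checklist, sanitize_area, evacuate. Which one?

By case analysis on ~evacuate: premise 5 gives O(~evacuate → ~lock_door) and premise 11 gives O(evacuate → ~lock_door), so O(~lock_door) either way.
Premise 8, O(forward_amendment → lock_door), contraposes to O(~lock_door → ~forward_amendment); with O(~lock_door) we get O(~forward_amendment).
From O(~forward_amendment) and premise 9, O(~forward_amendment → ~post_bond), we obtain O(~post_bond).
Premise 2, O(~approve_certificate → post_bond), contraposes to O(~post_bond → approve_certificate); with O(~post_bond) we get O(approve_certificate).
The contrapositive of premise 1 (O(~anonymize_record → ~approve_certificate)) is O(approve_certificate → anonymize_record), and O(approve_certificate) is already established, so O(anonymize_record).
With premise 3, O(anonymize_record → ~sanitize_area), the K-axiom yields O(~sanitize_area).
So O(~sanitize_area) holds, i.e. sanitize_area is forbidden. None of the other listed options is forbidden under the premises.

sanitize_area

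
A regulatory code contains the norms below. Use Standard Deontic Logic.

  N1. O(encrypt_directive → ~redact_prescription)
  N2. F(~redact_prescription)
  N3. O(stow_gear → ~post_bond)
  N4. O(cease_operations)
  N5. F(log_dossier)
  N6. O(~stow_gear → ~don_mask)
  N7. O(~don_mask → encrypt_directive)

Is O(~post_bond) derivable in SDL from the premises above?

Premise 2, F(~redact_prescription), is equivalent to O(redact_prescription).
The contrapositive of premise 1 (O(encrypt_directive → ~redact_prescription)) is O(redact_prescription → ~encrypt_directive), and O(redact_prescription) is already established, so O(~encrypt_directive).
Premise 7 is O(~don_mask → encrypt_directive); contrapositively O(~encrypt_directive → don_mask). Since O(~encrypt_directive) holds, K gives O(don_mask).
Premise 6 is O(~stow_gear → ~don_mask); contrapositively O(don_mask → stow_gear). Since O(don_mask) holds, K gives O(stow_gear).
Premise 3 is O(stow_gear → ~post_bond); since O(stow_gear), deontic closure gives O(~post_bond).
Premises 4, 5 do not contribute to this derivation.
So O(~post_bond) follows.

Yes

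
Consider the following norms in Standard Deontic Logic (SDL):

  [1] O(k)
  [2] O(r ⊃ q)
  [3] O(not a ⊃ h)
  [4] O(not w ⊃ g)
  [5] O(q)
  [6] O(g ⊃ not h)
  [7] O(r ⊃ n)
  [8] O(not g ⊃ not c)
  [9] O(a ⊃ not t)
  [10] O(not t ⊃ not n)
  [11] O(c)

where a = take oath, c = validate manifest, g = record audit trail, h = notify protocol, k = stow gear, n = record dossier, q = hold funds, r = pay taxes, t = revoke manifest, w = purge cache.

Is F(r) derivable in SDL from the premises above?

Yes

Premise 11 gives O(c).
Premise 8 is O(not g ⊃ not c); contrapositively O(c ⊃ g). Since O(c) holds, K gives O(g).
Applying K to premise 6 (O(g ⊃ not h)) and O(g) yields O(not h).
The contrapositive of premise 3 (O(not a ⊃ h)) is O(not h ⊃ a), and O(not h) is already established, so O(a).
With premise 9, O(a ⊃ not t), the K-axiom yields O(not t).
With premise 10, O(not t ⊃ not n), the K-axiom yields O(not n).
Premise 7, O(r ⊃ n), contraposes to O(not n ⊃ not r); with O(not n) we get O(not r).
Premises 1, 2, 4, 5 do not contribute to this derivation.
So O(not r) holds, i.e. F(r). The claim follows.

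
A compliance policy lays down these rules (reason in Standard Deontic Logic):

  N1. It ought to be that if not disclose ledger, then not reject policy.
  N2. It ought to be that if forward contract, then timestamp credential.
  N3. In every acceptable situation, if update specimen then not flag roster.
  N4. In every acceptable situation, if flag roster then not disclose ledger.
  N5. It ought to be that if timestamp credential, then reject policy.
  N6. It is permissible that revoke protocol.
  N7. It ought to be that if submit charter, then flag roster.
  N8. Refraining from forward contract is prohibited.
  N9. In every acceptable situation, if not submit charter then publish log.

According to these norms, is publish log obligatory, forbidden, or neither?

Premise 8 is F(¬forward_contract), i.e. O(forward_contract).
From O(forward_contract) and premise 2, O(forward_contract → timestamp_credential), we obtain O(timestamp_credential).
From O(timestamp_credential) and premise 5, O(timestamp_credential → reject_policy), we obtain O(reject_policy).
Premise 1, O(¬disclose_ledger → ¬reject_policy), contraposes to O(reject_policy → disclose_ledger); with O(reject_policy) we get O(disclose_ledger).
The contrapositive of premise 4 (O(flag_roster → ¬disclose_ledger)) is O(disclose_ledger → ¬flag_roster), and O(disclose_ledger) is already established, so O(¬flag_roster).
Premise 7 is O(submit_charter → flag_roster); contrapositively O(¬flag_roster → ¬submit_charter). Since O(¬flag_roster) holds, K gives O(¬submit_charter).
Applying K to premise 9 (O(¬submit_charter → publish_log)) and O(¬submit_charter) yields O(publish_log).
Premises 3, 6 do not contribute to this derivation.
Hence publish_log is obligatory.

Obligatory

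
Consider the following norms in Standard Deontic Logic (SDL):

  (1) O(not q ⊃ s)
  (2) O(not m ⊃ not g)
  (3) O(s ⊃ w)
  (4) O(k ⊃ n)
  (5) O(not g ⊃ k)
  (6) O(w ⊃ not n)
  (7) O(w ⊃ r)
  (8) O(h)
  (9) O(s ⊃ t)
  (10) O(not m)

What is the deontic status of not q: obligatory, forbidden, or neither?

From premise 10 we have O(not m).
With premise 2, O(not m ⊃ not g), the K-axiom yields O(not g).
Applying K to premise 5 (O(not g ⊃ k)) and O(not g) yields O(k).
Applying K to premise 4 (O(k ⊃ n)) and O(k) yields O(n).
Premise 6, O(w ⊃ not n), contraposes to O(n ⊃ not w); with O(n) we get O(not w).
The contrapositive of premise 3 (O(s ⊃ w)) is O(not w ⊃ not s), and O(not w) is already established, so O(not s).
Premise 1, O(not q ⊃ s), contraposes to O(not s ⊃ q); with O(not s) we get O(q).
Premises 7, 8, 9 do not contribute to this derivation.
Thus O(q), which is F(not q): not q is forbidden.

Forbidden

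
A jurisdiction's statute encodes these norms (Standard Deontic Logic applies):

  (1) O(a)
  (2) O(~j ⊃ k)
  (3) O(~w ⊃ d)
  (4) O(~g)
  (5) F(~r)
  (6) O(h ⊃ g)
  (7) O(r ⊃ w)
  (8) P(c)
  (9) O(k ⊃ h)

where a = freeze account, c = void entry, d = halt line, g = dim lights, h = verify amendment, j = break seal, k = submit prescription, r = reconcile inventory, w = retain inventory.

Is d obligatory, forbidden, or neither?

Premise 3 is O(~w ⊃ d), but O(~w) is not derivable from the premises, so it does not yield O(d).
No premise or chain of K-axiom applications forces O(d), and none forces O(~d). So d is neither obligatory nor forbidden under these norms.

Neither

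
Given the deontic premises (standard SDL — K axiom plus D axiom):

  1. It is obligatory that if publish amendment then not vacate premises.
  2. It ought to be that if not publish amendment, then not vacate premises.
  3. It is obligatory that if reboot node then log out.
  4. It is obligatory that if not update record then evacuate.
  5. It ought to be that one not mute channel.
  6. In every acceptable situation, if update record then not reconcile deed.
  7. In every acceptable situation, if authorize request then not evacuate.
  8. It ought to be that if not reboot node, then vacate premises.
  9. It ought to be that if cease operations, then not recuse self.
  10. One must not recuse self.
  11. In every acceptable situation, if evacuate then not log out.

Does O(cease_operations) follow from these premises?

No

Premise 9 is O(cease_operations → ¬recuse_self); even if O(¬recuse_self) held, inferring O(cease_operations) would be affirming the consequent — invalid.
No other premise forces O(cease_operations). An ideal world satisfying every premise can still have cease_operations false, so O(cease_operations) is not derivable.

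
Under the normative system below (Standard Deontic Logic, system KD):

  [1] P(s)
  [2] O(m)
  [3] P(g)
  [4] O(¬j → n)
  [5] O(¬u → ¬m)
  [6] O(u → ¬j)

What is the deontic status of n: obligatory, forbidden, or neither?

Obligatory

From premise 2 we have O(m).
The contrapositive of premise 5 (O(¬u → ¬m)) is O(m → u), and O(m) is already established, so O(u).
Premise 6 is O(u → ¬j); since O(u), deontic closure gives O(¬j).
From O(¬j) and premise 4, O(¬j → n), we obtain O(n).
Premises 1, 3 do not contribute to this derivation.
Hence n is obligatory.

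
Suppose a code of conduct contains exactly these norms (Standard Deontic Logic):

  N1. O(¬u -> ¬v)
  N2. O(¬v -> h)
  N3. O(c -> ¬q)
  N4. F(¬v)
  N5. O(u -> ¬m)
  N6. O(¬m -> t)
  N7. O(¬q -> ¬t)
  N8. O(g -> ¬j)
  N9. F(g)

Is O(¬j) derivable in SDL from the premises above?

Premise 8 is O(g -> ¬j), but O(g) is not derivable from the premises, so it does not yield O(¬j).
No other premise forces O(¬j). An ideal world satisfying every premise can still have ¬j false, so O(¬j) is not derivable.

No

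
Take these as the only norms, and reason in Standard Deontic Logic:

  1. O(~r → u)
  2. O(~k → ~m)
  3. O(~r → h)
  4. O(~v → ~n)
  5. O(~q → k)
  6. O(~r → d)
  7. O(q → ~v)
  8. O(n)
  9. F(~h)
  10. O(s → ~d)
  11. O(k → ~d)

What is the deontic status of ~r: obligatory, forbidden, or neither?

Forbidden

Premise 8 gives O(n).
The contrapositive of premise 4 (O(~v → ~n)) is O(n → v), and O(n) is already established, so O(v).
The contrapositive of premise 7 (O(q → ~v)) is O(v → ~q), and O(v) is already established, so O(~q).
Premise 5 is O(~q → k); since O(~q), deontic closure gives O(k).
Applying K to premise 11 (O(k → ~d)) and O(k) yields O(~d).
The contrapositive of premise 6 (O(~r → d)) is O(~d → r), and O(~d) is already established, so O(r).
Premises 1, 2, 3, 9, 10 do not contribute to this derivation.
Thus O(r), which is F(~r): ~r is forbidden.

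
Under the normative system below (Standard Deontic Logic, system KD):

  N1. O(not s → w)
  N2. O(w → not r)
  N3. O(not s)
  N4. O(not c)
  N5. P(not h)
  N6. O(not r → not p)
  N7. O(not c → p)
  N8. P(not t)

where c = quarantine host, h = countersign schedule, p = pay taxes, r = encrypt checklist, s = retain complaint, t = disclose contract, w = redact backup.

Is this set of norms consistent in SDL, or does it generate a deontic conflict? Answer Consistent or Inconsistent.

From premise 4 we have O(not c).
Premise 7 is O(not c → p); since O(not c), deontic closure gives O(p).
Premise 6 is O(not r → not p); contrapositively O(p → r). Since O(p) holds, K gives O(r).
Premise 2 is O(w → not r); contrapositively O(r → not w). Since O(r) holds, K gives O(not w).
The contrapositive of premise 1 (O(not s → w)) is O(not w → s), and O(not w) is already established, so O(s).
However, premise 3 gives O(not s).
We now have both O(s) and O(not s) — s is simultaneously obligatory and forbidden, violating the D-axiom.

Inconsistent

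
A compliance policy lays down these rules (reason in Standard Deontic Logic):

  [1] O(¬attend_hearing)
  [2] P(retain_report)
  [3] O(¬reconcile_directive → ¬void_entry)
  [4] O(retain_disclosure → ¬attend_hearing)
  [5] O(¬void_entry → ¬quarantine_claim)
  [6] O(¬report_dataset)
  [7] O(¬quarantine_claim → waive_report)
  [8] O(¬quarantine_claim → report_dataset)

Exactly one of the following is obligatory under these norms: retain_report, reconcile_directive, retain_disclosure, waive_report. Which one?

reconcile_directive

Premise 6 gives O(¬report_dataset).
Premise 8, O(¬quarantine_claim → report_dataset), contraposes to O(¬report_dataset → quarantine_claim); with O(¬report_dataset) we get O(quarantine_claim).
Premise 5 is O(¬void_entry → ¬quarantine_claim); contrapositively O(quarantine_claim → void_entry). Since O(quarantine_claim) holds, K gives O(void_entry).
The contrapositive of premise 3 (O(¬reconcile_directive → ¬void_entry)) is O(void_entry → reconcile_directive), and O(void_entry) is already established, so O(reconcile_directive).
So O(reconcile_directive) holds — reconcile_directive is obligatory. None of the other listed options is made obligatory by any chain of premises.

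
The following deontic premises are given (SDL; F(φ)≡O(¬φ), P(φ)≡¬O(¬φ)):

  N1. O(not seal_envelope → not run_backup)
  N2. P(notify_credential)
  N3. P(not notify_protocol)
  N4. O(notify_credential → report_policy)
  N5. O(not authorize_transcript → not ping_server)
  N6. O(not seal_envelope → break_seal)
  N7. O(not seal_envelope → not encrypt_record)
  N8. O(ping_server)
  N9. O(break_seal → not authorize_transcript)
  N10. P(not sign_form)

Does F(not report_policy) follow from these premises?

Premise 4 is O(notify_credential → report_policy), but O(notify_credential) is not derivable from the premises (the permission P(notify_credential) asserts only not O(not notify_credential), not O(notify_credential)), so it does not yield O(report_policy).
No other premise forces O(report_policy). An ideal world satisfying every premise can still have not report_policy true, so F(not report_policy) is not derivable.

No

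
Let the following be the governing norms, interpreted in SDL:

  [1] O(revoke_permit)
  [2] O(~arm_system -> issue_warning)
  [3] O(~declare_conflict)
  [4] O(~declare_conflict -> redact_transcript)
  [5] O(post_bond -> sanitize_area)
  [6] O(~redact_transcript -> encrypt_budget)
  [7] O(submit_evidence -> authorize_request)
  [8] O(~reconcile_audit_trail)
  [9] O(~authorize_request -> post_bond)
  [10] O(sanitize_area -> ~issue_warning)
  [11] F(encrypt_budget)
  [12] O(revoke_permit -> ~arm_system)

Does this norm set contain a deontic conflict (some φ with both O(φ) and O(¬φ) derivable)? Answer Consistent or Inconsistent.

Consistent

Premise 6 is O(~redact_transcript -> encrypt_budget), but O(~redact_transcript) is not derivable from the premises, so it does not yield O(encrypt_budget).
So O(encrypt_budget) is not derivable, and the apparent clash with O(~encrypt_budget) does not arise.
A world satisfying every obligation exists (e.g. arm_system=false, authorize_request=true, declare_conflict=false, encrypt_budget=false, issue_warning=true, post_bond=false, reconcile_audit_trail=false, redact_transcript=true, revoke_permit=true, sanitize_area=false, submit_evidence=false); no atom is both obligatory and forbidden, so the set is consistent.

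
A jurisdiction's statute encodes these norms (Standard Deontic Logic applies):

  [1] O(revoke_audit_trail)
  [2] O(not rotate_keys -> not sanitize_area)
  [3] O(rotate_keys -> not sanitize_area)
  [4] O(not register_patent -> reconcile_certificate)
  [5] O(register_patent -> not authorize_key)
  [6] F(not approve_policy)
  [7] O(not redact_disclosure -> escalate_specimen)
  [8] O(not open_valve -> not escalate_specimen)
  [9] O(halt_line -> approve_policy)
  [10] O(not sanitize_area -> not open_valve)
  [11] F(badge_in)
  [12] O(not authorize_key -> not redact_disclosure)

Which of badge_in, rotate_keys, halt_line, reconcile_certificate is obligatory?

reconcile_certificate

Premises 3 and 2 cover both cases: O(rotate_keys -> not sanitize_area) and O(not rotate_keys -> not sanitize_area). Since rotate_keys ∨ not rotate_keys is a tautology, O(not sanitize_area) follows.
Premise 10 is O(not sanitize_area -> not open_valve); since O(not sanitize_area), deontic closure gives O(not open_valve).
With premise 8, O(not open_valve -> not escalate_specimen), the K-axiom yields O(not escalate_specimen).
The contrapositive of premise 7 (O(not redact_disclosure -> escalate_specimen)) is O(not escalate_specimen -> redact_disclosure), and O(not escalate_specimen) is already established, so O(redact_disclosure).
Premise 12, O(not authorize_key -> not redact_disclosure), contraposes to O(redact_disclosure -> authorize_key); with O(redact_disclosure) we get O(authorize_key).
Premise 5 is O(register_patent -> not authorize_key); contrapositively O(authorize_key -> not register_patent). Since O(authorize_key) holds, K gives O(not register_patent).
Applying K to premise 4 (O(not register_patent -> reconcile_certificate)) and O(not register_patent) yields O(reconcile_certificate).
So O(reconcile_certificate) holds — reconcile_certificate is obligatory. None of the other listed options is made obligatory by any chain of premises.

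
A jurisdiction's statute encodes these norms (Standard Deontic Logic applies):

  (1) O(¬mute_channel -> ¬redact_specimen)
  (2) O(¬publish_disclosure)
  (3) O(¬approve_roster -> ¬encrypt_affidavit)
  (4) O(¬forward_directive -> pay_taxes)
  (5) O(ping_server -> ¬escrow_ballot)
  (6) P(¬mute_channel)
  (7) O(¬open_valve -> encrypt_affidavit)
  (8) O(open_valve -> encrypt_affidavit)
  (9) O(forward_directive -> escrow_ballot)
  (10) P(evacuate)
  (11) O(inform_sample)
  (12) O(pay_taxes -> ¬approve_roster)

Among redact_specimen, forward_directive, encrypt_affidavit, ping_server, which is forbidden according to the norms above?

ping_server

By case analysis on open_valve: premise 8 gives O(open_valve -> encrypt_affidavit) and premise 7 gives O(¬open_valve -> encrypt_affidavit), so O(encrypt_affidavit) either way.
Premise 3, O(¬approve_roster -> ¬encrypt_affidavit), contraposes to O(encrypt_affidavit -> approve_roster); with O(encrypt_affidavit) we get O(approve_roster).
Premise 12 is O(pay_taxes -> ¬approve_roster); contrapositively O(approve_roster -> ¬pay_taxes). Since O(approve_roster) holds, K gives O(¬pay_taxes).
Premise 4 is O(¬forward_directive -> pay_taxes); contrapositively O(¬pay_taxes -> forward_directive). Since O(¬pay_taxes) holds, K gives O(forward_directive).
With premise 9, O(forward_directive -> escrow_ballot), the K-axiom yields O(escrow_ballot).
Premise 5 is O(ping_server -> ¬escrow_ballot); contrapositively O(escrow_ballot -> ¬ping_server). Since O(escrow_ballot) holds, K gives O(¬ping_server).
So O(¬ping_server) holds, i.e. ping_server is forbidden. None of the other listed options is forbidden under the premises.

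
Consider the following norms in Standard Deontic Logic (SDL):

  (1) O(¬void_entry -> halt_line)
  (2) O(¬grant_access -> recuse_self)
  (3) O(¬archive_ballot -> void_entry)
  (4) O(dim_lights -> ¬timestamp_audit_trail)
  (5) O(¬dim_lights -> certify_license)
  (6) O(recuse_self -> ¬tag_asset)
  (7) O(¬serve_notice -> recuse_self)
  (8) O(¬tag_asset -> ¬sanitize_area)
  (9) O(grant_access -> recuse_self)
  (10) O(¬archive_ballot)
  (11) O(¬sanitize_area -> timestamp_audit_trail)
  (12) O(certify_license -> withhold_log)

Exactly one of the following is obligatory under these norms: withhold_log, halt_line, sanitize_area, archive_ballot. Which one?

withhold_log

By case analysis on ¬grant_access: premise 2 gives O(¬grant_access -> recuse_self) and premise 9 gives O(grant_access -> recuse_self), so O(recuse_self) either way.
From O(recuse_self) and premise 6, O(recuse_self -> ¬tag_asset), we obtain O(¬tag_asset).
From O(¬tag_asset) and premise 8, O(¬tag_asset -> ¬sanitize_area), we obtain O(¬sanitize_area).
Applying K to premise 11 (O(¬sanitize_area -> timestamp_audit_trail)) and O(¬sanitize_area) yields O(timestamp_audit_trail).
Premise 4, O(dim_lights -> ¬timestamp_audit_trail), contraposes to O(timestamp_audit_trail -> ¬dim_lights); with O(timestamp_audit_trail) we get O(¬dim_lights).
Applying K to premise 5 (O(¬dim_lights -> certify_license)) and O(¬dim_lights) yields O(certify_license).
From O(certify_license) and premise 12, O(certify_license -> withhold_log), we obtain O(withhold_log).
So O(withhold_log) holds — withhold_log is obligatory. None of the other listed options is made obligatory by any chain of premises.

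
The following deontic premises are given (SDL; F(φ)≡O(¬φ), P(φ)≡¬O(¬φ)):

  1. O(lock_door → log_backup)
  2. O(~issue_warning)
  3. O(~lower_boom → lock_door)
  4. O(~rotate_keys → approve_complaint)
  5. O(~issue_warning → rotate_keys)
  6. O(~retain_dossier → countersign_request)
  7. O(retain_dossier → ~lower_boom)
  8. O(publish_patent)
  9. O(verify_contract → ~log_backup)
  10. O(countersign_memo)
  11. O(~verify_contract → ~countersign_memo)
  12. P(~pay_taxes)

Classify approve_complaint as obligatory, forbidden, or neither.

Premise 4 is O(~rotate_keys → approve_complaint), but O(~rotate_keys) is not derivable from the premises, so it does not yield O(approve_complaint).
No premise or chain of K-axiom applications forces O(approve_complaint), and none forces O(~approve_complaint). So approve_complaint is neither obligatory nor forbidden under these norms.

Neither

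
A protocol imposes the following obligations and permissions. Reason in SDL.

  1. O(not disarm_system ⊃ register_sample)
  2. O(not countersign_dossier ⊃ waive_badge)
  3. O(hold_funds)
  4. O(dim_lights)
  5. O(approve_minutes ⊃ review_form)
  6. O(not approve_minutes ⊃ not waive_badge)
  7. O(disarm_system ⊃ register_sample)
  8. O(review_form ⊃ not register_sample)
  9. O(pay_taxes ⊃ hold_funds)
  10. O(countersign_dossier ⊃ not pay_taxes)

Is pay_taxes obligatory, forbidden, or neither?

Premises 1 and 7 cover both cases: O(not disarm_system ⊃ register_sample) and O(disarm_system ⊃ register_sample). Since not disarm_system ∨ disarm_system is a tautology, O(register_sample) follows.
Premise 8, O(review_form ⊃ not register_sample), contraposes to O(register_sample ⊃ not review_form); with O(register_sample) we get O(not review_form).
Premise 5 is O(approve_minutes ⊃ review_form); contrapositively O(not review_form ⊃ not approve_minutes). Since O(not review_form) holds, K gives O(not approve_minutes).
Applying K to premise 6 (O(not approve_minutes ⊃ not waive_badge)) and O(not approve_minutes) yields O(not waive_badge).
Premise 2 is O(not countersign_dossier ⊃ waive_badge); contrapositively O(not waive_badge ⊃ countersign_dossier). Since O(not waive_badge) holds, K gives O(countersign_dossier).
Premise 10 is O(countersign_dossier ⊃ not pay_taxes); since O(countersign_dossier), deontic closure gives O(not pay_taxes).
Premises 3, 4, 9 do not contribute to this derivation.
Thus O(not pay_taxes), which is F(pay_taxes): pay_taxes is forbidden.

Forbidden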